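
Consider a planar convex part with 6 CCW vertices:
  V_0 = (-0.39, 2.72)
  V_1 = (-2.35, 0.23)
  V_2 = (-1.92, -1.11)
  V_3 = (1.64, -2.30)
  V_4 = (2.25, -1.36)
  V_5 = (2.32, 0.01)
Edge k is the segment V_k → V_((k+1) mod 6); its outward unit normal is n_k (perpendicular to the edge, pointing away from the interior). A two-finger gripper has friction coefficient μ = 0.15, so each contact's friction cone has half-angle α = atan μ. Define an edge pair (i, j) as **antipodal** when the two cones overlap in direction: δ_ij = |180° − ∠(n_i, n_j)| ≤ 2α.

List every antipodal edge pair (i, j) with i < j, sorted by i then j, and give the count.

α = atan 0.15 = 8.53°;  2α = 17.06°
n_0 = (-0.7858, +0.6185)
n_1 = (-0.9522, -0.3055)
n_2 = (-0.3170, -0.9484)
n_3 = (+0.8389, -0.5444)
n_4 = (+0.9987, -0.0510)
n_5 = (+0.7071, +0.7071)
  (0,1): δ = 124.00°  ·
  (0,2): δ = 70.28°  ·
  (0,3): δ = 5.23°  ✓
  (0,4): δ = 35.28°  ·
  (0,5): δ = 83.21°  ·
  (1,2): δ = 126.27°  ·
  (1,3): δ = 50.77°  ·
  (1,4): δ = 20.72°  ·
  (1,5): δ = 27.21°  ·
  (2,3): δ = 104.50°  ·
  (2,4): δ = 74.44°  ·
  (2,5): δ = 26.52°  ·
  (3,4): δ = 149.94°  ·
  (3,5): δ = 102.02°  ·
  (4,5): δ = 132.08°  ·
antipodal pairs: 1

count = 1; pairs: (0,3)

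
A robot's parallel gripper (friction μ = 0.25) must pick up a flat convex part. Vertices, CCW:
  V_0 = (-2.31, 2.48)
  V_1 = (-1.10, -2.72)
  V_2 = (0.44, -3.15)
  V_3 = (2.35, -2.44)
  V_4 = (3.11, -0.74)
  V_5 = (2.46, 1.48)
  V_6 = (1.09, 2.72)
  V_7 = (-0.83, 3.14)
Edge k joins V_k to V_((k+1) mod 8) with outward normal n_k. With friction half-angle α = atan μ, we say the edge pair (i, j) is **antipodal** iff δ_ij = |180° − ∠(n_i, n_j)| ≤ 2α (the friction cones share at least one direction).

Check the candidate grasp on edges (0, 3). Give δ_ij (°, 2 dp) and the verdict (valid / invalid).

α = atan 0.25 = 14.04°;  2α = 28.07°
edge 0: e_0 = (+1.21, -5.20);  n_0 = (-0.9740, -0.2266)
edge 3: e_3 = (+0.76, +1.70);  n_3 = (+0.9129, -0.4081)
∠(n_0, n_3) = 142.81°
δ = |180° − 142.81°| = 37.19°
37.19° > 2α = 28.07°  →  invalid

δ = 37.19°, invalid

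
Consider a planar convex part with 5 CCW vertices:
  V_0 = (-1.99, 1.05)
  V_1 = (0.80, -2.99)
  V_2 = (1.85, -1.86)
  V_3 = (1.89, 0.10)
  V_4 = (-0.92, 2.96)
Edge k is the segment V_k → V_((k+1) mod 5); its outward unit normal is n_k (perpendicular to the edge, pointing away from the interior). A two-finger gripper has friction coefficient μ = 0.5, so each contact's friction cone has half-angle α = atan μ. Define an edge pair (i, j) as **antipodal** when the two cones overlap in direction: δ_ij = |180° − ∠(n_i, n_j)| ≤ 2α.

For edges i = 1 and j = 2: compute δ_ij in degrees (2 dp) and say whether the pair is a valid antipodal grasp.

δ = 138.27°, invalid

α = atan 0.5 = 26.57°;  2α = 53.13°
edge 1: e_1 = (+1.05, +1.13);  n_1 = (+0.7326, -0.6807)
edge 2: e_2 = (+0.04, +1.96);  n_2 = (+0.9998, -0.0204)
∠(n_1, n_2) = 41.73°
δ = |180° − 41.73°| = 138.27°
138.27° > 2α = 53.13°  →  invalid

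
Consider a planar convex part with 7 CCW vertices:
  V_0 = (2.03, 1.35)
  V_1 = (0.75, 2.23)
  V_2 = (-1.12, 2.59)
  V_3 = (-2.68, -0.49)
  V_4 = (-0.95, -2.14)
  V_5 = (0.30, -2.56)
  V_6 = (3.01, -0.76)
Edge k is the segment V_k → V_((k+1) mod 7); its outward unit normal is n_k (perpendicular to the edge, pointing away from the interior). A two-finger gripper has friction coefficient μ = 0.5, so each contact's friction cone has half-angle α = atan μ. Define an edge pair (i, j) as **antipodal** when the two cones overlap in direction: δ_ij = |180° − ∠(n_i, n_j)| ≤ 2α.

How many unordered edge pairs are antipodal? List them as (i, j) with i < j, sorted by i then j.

α = atan 0.5 = 26.57°;  2α = 53.13°
n_0 = (+0.5665, +0.8240)
n_1 = (+0.1890, +0.9820)
n_2 = (-0.8921, +0.4518)
n_3 = (-0.6902, -0.7236)
n_4 = (-0.3185, -0.9479)
n_5 = (+0.5533, -0.8330)
n_6 = (+0.9070, +0.4212)
  (0,1): δ = 156.39°  ·
  (0,2): δ = 82.35°  ·
  (0,3): δ = 9.14°  ✓
  (0,4): δ = 15.94°  ✓
  (0,5): δ = 68.10°  ·
  (0,6): δ = 149.42°  ·
  (1,2): δ = 105.97°  ·
  (1,3): δ = 32.75°  ✓
  (1,4): δ = 7.68°  ✓
  (1,5): δ = 44.49°  ✓
  (1,6): δ = 125.81°  ·
  (2,3): δ = 106.78°  ·
  (2,4): δ = 81.71°  ·
  (2,5): δ = 29.55°  ✓
  (2,6): δ = 51.77°  ✓
  (3,4): δ = 154.93°  ·
  (3,5): δ = 102.76°  ·
  (3,6): δ = 21.44°  ✓
  (4,5): δ = 127.84°  ·
  (4,6): δ = 46.51°  ✓
  (5,6): δ = 98.68°  ·
antipodal pairs: 9

count = 9; pairs: (0,3), (0,4), (1,3), (1,4), (1,5), (2,5), (2,6), (3,6), (4,6)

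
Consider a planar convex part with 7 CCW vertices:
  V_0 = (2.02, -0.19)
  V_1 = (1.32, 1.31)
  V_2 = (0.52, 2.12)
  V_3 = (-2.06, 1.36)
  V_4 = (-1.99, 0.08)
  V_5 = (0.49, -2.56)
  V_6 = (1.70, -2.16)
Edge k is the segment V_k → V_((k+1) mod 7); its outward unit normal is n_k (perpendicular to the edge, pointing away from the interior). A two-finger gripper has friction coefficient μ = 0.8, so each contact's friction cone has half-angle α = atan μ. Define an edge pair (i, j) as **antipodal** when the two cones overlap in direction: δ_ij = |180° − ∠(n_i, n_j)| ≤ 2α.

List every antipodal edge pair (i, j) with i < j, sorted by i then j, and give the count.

α = atan 0.8 = 38.66°;  2α = 77.32°
n_0 = (+0.9062, +0.4229)
n_1 = (+0.7115, +0.7027)
n_2 = (-0.2826, +0.9592)
n_3 = (-0.9985, -0.0546)
n_4 = (-0.7288, -0.6847)
n_5 = (+0.3139, -0.9495)
n_6 = (+0.9871, -0.1603)
  (0,1): δ = 160.37°  ·
  (0,2): δ = 98.60°  ·
  (0,3): δ = 21.89°  ✓
  (0,4): δ = 18.19°  ✓
  (0,5): δ = 83.28°  ·
  (0,6): δ = 145.76°  ·
  (1,2): δ = 118.23°  ·
  (1,3): δ = 41.51°  ✓
  (1,4): δ = 1.43°  ✓
  (1,5): δ = 63.65°  ✓
  (1,6): δ = 126.13°  ·
  (2,3): δ = 103.28°  ·
  (2,4): δ = 63.20°  ✓
  (2,5): δ = 1.88°  ✓
  (2,6): δ = 64.36°  ✓
  (3,4): δ = 139.92°  ·
  (3,5): δ = 74.84°  ✓
  (3,6): δ = 12.36°  ✓
  (4,5): δ = 114.92°  ·
  (4,6): δ = 52.44°  ✓
  (5,6): δ = 117.52°  ·
antipodal pairs: 11

count = 11; pairs: (0,3), (0,4), (1,3), (1,4), (1,5), (2,4), (2,5), (2,6), (3,5), (3,6), (4,6)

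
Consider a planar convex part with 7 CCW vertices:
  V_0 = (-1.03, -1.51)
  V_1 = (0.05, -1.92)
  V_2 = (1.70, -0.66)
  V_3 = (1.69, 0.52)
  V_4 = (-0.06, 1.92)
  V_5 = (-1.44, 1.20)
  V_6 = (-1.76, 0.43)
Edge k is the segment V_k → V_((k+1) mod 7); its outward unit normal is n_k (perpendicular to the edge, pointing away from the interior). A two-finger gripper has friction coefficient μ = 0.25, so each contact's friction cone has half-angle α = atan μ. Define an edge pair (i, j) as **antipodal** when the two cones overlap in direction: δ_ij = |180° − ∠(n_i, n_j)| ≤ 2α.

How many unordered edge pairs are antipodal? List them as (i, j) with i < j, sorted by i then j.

α = atan 0.25 = 14.04°;  2α = 28.07°
n_0 = (-0.3549, -0.9349)
n_1 = (+0.6069, -0.7948)
n_2 = (+1.0000, +0.0085)
n_3 = (+0.6247, +0.7809)
n_4 = (-0.4626, +0.8866)
n_5 = (-0.9234, +0.3838)
n_6 = (-0.9359, -0.3522)
  (0,1): δ = 121.85°  ·
  (0,2): δ = 68.73°  ·
  (0,3): δ = 17.87°  ✓
  (0,4): δ = 48.34°  ·
  (0,5): δ = 88.22°  ·
  (0,6): δ = 131.41°  ·
  (1,2): δ = 126.88°  ·
  (1,3): δ = 76.03°  ·
  (1,4): δ = 9.81°  ✓
  (1,5): δ = 30.07°  ·
  (1,6): δ = 73.25°  ·
  (2,3): δ = 129.15°  ·
  (2,4): δ = 62.93°  ·
  (2,5): δ = 23.05°  ✓
  (2,6): δ = 20.14°  ✓
  (3,4): δ = 113.79°  ·
  (3,5): δ = 73.91°  ·
  (3,6): δ = 30.72°  ·
  (4,5): δ = 140.12°  ·
  (4,6): δ = 96.93°  ·
  (5,6): δ = 136.81°  ·
antipodal pairs: 4

count = 4; pairs: (0,3), (1,4), (2,5), (2,6)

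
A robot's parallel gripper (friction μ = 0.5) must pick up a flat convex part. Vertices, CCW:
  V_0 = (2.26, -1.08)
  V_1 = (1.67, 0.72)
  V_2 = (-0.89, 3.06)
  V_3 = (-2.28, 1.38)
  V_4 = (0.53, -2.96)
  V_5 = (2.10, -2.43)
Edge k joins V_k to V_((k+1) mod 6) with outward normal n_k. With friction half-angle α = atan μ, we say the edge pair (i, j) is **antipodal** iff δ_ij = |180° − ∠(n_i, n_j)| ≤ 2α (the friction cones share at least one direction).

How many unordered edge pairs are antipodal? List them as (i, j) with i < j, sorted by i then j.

α = atan 0.5 = 26.57°;  2α = 53.13°
n_0 = (+0.9503, +0.3115)
n_1 = (+0.6747, +0.7381)
n_2 = (-0.7705, +0.6375)
n_3 = (-0.8394, -0.5435)
n_4 = (+0.3198, -0.9475)
n_5 = (+0.9930, -0.1177)
  (0,1): δ = 150.58°  ·
  (0,2): δ = 57.75°  ·
  (0,3): δ = 14.77°  ✓
  (0,4): δ = 90.51°  ·
  (0,5): δ = 155.09°  ·
  (1,2): δ = 87.17°  ·
  (1,3): δ = 14.65°  ✓
  (1,4): δ = 61.08°  ·
  (1,5): δ = 125.67°  ·
  (2,3): δ = 107.47°  ·
  (2,4): δ = 31.74°  ✓
  (2,5): δ = 32.84°  ✓
  (3,4): δ = 104.27°  ·
  (3,5): δ = 39.68°  ✓
  (4,5): δ = 115.41°  ·
antipodal pairs: 5

count = 5; pairs: (0,3), (1,3), (2,4), (2,5), (3,5)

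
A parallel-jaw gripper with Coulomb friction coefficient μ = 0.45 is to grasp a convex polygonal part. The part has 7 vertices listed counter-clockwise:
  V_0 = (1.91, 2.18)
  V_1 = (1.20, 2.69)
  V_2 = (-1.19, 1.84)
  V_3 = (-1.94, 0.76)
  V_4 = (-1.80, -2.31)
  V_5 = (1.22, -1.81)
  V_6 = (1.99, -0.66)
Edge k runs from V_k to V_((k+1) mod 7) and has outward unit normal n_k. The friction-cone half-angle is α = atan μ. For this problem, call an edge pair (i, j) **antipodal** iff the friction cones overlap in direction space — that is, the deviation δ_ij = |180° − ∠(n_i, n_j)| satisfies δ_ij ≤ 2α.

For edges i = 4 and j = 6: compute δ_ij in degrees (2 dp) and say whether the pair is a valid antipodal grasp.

α = atan 0.45 = 24.23°;  2α = 48.46°
edge 4: e_4 = (+3.02, +0.50);  n_4 = (+0.1633, -0.9866)
edge 6: e_6 = (-0.08, +2.84);  n_6 = (+0.9996, +0.0282)
∠(n_4, n_6) = 82.21°
δ = |180° − 82.21°| = 97.79°
97.79° > 2α = 48.46°  →  invalid

δ = 97.79°, invalid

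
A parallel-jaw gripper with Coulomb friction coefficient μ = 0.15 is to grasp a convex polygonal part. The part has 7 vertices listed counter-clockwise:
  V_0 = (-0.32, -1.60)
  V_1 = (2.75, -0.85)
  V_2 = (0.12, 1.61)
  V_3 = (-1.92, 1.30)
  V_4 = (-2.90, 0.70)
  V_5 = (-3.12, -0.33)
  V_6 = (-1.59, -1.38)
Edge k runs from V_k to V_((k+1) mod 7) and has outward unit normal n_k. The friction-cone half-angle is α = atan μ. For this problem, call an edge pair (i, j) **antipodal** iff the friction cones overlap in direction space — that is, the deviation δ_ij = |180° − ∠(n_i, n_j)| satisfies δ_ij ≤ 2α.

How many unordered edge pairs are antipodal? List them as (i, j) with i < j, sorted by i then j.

α = atan 0.15 = 8.53°;  2α = 17.06°
n_0 = (+0.2373, -0.9714)
n_1 = (+0.6831, +0.7303)
n_2 = (-0.1502, +0.9887)
n_3 = (-0.5222, +0.8529)
n_4 = (-0.9779, +0.2089)
n_5 = (-0.5658, -0.8245)
n_6 = (-0.1707, -0.9853)
  (0,1): δ = 56.82°  ·
  (0,2): δ = 5.09°  ✓
  (0,3): δ = 17.75°  ·
  (0,4): δ = 64.21°  ·
  (0,5): δ = 131.81°  ·
  (0,6): δ = 156.44°  ·
  (1,2): δ = 128.27°  ·
  (1,3): δ = 105.44°  ·
  (1,4): δ = 58.97°  ·
  (1,5): δ = 8.63°  ✓
  (1,6): δ = 33.26°  ·
  (2,3): δ = 157.16°  ·
  (2,4): δ = 110.70°  ·
  (2,5): δ = 43.10°  ·
  (2,6): δ = 18.47°  ·
  (3,4): δ = 133.53°  ·
  (3,5): δ = 65.94°  ·
  (3,6): δ = 41.30°  ·
  (4,5): δ = 112.40°  ·
  (4,6): δ = 87.77°  ·
  (5,6): δ = 155.37°  ·
antipodal pairs: 2

count = 2; pairs: (0,2), (1,5)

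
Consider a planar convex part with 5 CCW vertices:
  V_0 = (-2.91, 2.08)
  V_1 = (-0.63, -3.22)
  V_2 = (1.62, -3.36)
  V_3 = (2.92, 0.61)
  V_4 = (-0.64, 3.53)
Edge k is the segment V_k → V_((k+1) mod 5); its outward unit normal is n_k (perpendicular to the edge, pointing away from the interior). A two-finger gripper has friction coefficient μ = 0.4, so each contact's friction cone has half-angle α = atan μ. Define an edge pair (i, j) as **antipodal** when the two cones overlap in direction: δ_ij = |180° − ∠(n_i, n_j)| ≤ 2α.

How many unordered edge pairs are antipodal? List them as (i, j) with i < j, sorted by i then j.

α = atan 0.4 = 21.80°;  2α = 43.60°
n_0 = (-0.9186, -0.3952)
n_1 = (-0.0621, -0.9981)
n_2 = (+0.9503, -0.3112)
n_3 = (+0.6342, +0.7732)
n_4 = (-0.5383, +0.8427)
  (0,1): δ = 116.84°  ·
  (0,2): δ = 41.41°  ✓
  (0,3): δ = 27.36°  ✓
  (0,4): δ = 99.29°  ·
  (1,2): δ = 104.57°  ·
  (1,3): δ = 35.80°  ✓
  (1,4): δ = 36.13°  ✓
  (2,3): δ = 111.23°  ·
  (2,4): δ = 39.30°  ✓
  (3,4): δ = 108.07°  ·
antipodal pairs: 5

count = 5; pairs: (0,2), (0,3), (1,3), (1,4), (2,4)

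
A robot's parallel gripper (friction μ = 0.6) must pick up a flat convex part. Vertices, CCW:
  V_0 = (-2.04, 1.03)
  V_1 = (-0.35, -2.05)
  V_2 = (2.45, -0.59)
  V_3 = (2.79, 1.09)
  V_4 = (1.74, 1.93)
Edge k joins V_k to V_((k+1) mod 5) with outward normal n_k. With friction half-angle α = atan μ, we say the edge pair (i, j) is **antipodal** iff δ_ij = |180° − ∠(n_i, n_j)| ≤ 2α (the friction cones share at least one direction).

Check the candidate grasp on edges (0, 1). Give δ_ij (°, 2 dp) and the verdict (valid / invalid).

α = atan 0.6 = 30.96°;  2α = 61.93°
edge 0: e_0 = (+1.69, -3.08);  n_0 = (-0.8767, -0.4810)
edge 1: e_1 = (+2.80, +1.46);  n_1 = (+0.4623, -0.8867)
∠(n_0, n_1) = 88.79°
δ = |180° − 88.79°| = 91.21°
91.21° > 2α = 61.93°  →  invalid

δ = 91.21°, invalid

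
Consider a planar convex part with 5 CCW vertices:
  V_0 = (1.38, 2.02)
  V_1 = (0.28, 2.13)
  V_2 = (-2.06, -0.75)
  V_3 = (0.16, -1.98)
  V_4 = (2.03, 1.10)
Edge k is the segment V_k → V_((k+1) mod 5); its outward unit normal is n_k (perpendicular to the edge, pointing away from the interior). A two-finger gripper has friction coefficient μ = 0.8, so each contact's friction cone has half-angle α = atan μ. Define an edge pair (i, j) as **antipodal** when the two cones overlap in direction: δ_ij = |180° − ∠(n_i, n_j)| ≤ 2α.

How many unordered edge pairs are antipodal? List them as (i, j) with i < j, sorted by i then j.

count = 5; pairs: (0,2), (0,3), (1,3), (1,4), (2,4)

α = atan 0.8 = 38.66°;  2α = 77.32°
n_0 = (+0.0995, +0.9950)
n_1 = (-0.7761, +0.6306)
n_2 = (-0.4846, -0.8747)
n_3 = (+0.8548, -0.5190)
n_4 = (+0.8167, +0.5770)
  (0,1): δ = 123.38°  ·
  (0,2): δ = 23.28°  ✓
  (0,3): δ = 64.45°  ✓
  (0,4): δ = 130.95°  ·
  (1,2): δ = 79.89°  ·
  (1,3): δ = 7.83°  ✓
  (1,4): δ = 74.34°  ✓
  (2,3): δ = 92.27°  ·
  (2,4): δ = 25.77°  ✓
  (3,4): δ = 113.49°  ·
antipodal pairs: 5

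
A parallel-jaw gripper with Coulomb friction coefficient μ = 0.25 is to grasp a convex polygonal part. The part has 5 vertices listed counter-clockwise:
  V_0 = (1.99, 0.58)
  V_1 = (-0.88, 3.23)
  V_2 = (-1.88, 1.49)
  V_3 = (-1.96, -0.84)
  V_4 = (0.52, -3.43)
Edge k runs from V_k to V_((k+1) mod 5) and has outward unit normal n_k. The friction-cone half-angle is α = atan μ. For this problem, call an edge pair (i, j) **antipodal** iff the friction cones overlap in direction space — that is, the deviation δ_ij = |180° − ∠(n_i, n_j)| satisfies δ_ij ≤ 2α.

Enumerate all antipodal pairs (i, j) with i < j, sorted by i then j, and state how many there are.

α = atan 0.25 = 14.04°;  2α = 28.07°
n_0 = (+0.6784, +0.7347)
n_1 = (-0.8670, +0.4983)
n_2 = (-0.9994, +0.0343)
n_3 = (-0.7223, -0.6916)
n_4 = (+0.9389, -0.3442)
  (0,1): δ = 77.17°  ·
  (0,2): δ = 49.25°  ·
  (0,3): δ = 3.53°  ✓
  (0,4): δ = 112.59°  ·
  (1,2): δ = 152.08°  ·
  (1,3): δ = 106.36°  ·
  (1,4): δ = 9.75°  ✓
  (2,3): δ = 134.28°  ·
  (2,4): δ = 18.17°  ✓
  (3,4): δ = 63.89°  ·
antipodal pairs: 3

count = 3; pairs: (0,3), (1,4), (2,4)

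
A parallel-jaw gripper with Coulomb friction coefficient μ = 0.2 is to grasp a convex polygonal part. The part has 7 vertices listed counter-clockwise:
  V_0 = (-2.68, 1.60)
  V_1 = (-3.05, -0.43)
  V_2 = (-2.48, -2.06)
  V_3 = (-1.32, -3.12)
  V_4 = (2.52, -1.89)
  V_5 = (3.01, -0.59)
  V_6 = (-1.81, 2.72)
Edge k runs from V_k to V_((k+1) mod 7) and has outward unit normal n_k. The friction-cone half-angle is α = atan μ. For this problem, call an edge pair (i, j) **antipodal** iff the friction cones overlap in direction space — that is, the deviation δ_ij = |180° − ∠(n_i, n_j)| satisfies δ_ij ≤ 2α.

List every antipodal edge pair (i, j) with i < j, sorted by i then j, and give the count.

count = 3; pairs: (0,4), (2,5), (4,6)

α = atan 0.2 = 11.31°;  2α = 22.62°
n_0 = (-0.9838, +0.1793)
n_1 = (-0.9439, -0.3301)
n_2 = (-0.6746, -0.7382)
n_3 = (+0.3050, -0.9523)
n_4 = (+0.9357, -0.3527)
n_5 = (+0.5661, +0.8243)
n_6 = (-0.7897, +0.6135)
  (0,1): δ = 150.40°  ·
  (0,2): δ = 122.09°  ·
  (0,3): δ = 61.91°  ·
  (0,4): δ = 10.32°  ✓
  (0,5): δ = 65.85°  ·
  (0,6): δ = 152.49°  ·
  (1,2): δ = 151.70°  ·
  (1,3): δ = 91.51°  ·
  (1,4): δ = 39.93°  ·
  (1,5): δ = 36.25°  ·
  (1,6): δ = 122.89°  ·
  (2,3): δ = 119.82°  ·
  (2,4): δ = 68.23°  ·
  (2,5): δ = 7.94°  ✓
  (2,6): δ = 94.58°  ·
  (3,4): δ = 128.41°  ·
  (3,5): δ = 52.24°  ·
  (3,6): δ = 34.40°  ·
  (4,5): δ = 103.83°  ·
  (4,6): δ = 17.19°  ✓
  (5,6): δ = 93.36°  ·
antipodal pairs: 3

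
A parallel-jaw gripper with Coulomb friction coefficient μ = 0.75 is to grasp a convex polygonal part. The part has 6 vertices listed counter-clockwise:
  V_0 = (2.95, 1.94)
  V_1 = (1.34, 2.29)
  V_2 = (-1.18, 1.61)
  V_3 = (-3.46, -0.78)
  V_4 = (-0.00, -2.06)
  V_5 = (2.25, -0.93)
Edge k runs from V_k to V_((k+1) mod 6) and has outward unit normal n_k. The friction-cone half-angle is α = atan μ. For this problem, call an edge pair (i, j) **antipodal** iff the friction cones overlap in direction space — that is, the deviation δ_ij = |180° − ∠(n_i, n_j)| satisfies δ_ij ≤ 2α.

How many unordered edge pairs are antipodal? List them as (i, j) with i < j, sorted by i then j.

α = atan 0.75 = 36.87°;  2α = 73.74°
n_0 = (+0.2124, +0.9772)
n_1 = (-0.2605, +0.9655)
n_2 = (-0.7236, +0.6903)
n_3 = (-0.3470, -0.9379)
n_4 = (+0.4488, -0.8936)
n_5 = (+0.9715, -0.2370)
  (0,1): δ = 152.63°  ·
  (0,2): δ = 121.39°  ·
  (0,3): δ = 8.04°  ✓
  (0,4): δ = 38.93°  ✓
  (0,5): δ = 88.56°  ·
  (1,2): δ = 148.75°  ·
  (1,3): δ = 35.40°  ✓
  (1,4): δ = 11.57°  ✓
  (1,5): δ = 61.19°  ✓
  (2,3): δ = 66.65°  ✓
  (2,4): δ = 19.68°  ✓
  (2,5): δ = 29.94°  ✓
  (3,4): δ = 133.03°  ·
  (3,5): δ = 83.41°  ·
  (4,5): δ = 130.37°  ·
antipodal pairs: 8

count = 8; pairs: (0,3), (0,4), (1,3), (1,4), (1,5), (2,3), (2,4), (2,5)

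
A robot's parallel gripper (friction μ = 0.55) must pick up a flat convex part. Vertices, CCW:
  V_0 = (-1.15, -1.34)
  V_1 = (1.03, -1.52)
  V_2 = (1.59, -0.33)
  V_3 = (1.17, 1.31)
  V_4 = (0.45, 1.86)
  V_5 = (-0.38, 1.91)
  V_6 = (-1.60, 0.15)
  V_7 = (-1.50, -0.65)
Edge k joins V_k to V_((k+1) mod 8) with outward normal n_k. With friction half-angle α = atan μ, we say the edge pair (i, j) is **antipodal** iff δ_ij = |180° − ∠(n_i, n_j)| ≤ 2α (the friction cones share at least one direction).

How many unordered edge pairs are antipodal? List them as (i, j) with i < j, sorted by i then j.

count = 10; pairs: (0,3), (0,4), (1,5), (1,6), (1,7), (2,5), (2,6), (2,7), (3,6), (3,7)

α = atan 0.55 = 28.81°;  2α = 57.62°
n_0 = (-0.0823, -0.9966)
n_1 = (+0.9048, -0.4258)
n_2 = (+0.9687, +0.2481)
n_3 = (+0.6070, +0.7947)
n_4 = (+0.0601, +0.9982)
n_5 = (-0.8219, +0.5697)
n_6 = (-0.9923, -0.1240)
n_7 = (-0.8918, -0.4524)
  (0,1): δ = 110.48°  ·
  (0,2): δ = 70.92°  ·
  (0,3): δ = 32.66°  ✓
  (0,4): δ = 1.27°  ✓
  (0,5): δ = 59.99°  ·
  (0,6): δ = 101.85°  ·
  (0,7): δ = 121.62°  ·
  (1,2): δ = 140.43°  ·
  (1,3): δ = 102.17°  ·
  (1,4): δ = 68.25°  ·
  (1,5): δ = 9.53°  ✓
  (1,6): δ = 32.33°  ✓
  (1,7): δ = 52.10°  ✓
  (2,3): δ = 141.74°  ·
  (2,4): δ = 107.81°  ·
  (2,5): δ = 49.09°  ✓
  (2,6): δ = 7.24°  ✓
  (2,7): δ = 12.53°  ✓
  (3,4): δ = 146.07°  ·
  (3,5): δ = 87.35°  ·
  (3,6): δ = 45.50°  ✓
  (3,7): δ = 25.73°  ✓
  (4,5): δ = 121.28°  ·
  (4,6): δ = 79.43°  ·
  (4,7): δ = 59.66°  ·
  (5,6): δ = 138.15°  ·
  (5,7): δ = 118.37°  ·
  (6,7): δ = 160.23°  ·
antipodal pairs: 10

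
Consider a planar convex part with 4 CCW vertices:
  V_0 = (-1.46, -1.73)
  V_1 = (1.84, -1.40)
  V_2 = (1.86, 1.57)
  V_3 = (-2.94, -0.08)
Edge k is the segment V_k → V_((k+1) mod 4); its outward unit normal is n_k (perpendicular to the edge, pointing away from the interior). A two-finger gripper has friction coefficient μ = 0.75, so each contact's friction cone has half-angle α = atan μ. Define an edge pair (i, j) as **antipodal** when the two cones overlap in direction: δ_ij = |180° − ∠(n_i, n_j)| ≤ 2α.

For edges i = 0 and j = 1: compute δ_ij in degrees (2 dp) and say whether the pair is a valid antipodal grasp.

α = atan 0.75 = 36.87°;  2α = 73.74°
edge 0: e_0 = (+3.30, +0.33);  n_0 = (+0.0995, -0.9950)
edge 1: e_1 = (+0.02, +2.97);  n_1 = (+1.0000, -0.0067)
∠(n_0, n_1) = 83.90°
δ = |180° − 83.90°| = 96.10°
96.10° > 2α = 73.74°  →  invalid

δ = 96.10°, invalid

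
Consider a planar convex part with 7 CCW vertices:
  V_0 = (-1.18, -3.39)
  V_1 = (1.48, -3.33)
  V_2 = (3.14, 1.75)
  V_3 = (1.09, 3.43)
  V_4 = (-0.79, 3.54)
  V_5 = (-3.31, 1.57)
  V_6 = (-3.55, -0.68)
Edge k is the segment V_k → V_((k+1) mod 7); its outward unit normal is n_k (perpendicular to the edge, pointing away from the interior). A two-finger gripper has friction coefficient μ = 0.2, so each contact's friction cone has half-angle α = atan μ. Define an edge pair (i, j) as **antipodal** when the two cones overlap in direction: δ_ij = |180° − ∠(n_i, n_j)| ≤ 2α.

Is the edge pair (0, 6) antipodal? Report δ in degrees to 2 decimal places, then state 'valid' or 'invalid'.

α = atan 0.2 = 11.31°;  2α = 22.62°
edge 0: e_0 = (+2.66, +0.06);  n_0 = (+0.0226, -0.9997)
edge 6: e_6 = (+2.37, -2.71);  n_6 = (-0.7527, -0.6583)
∠(n_0, n_6) = 50.12°
δ = |180° − 50.12°| = 129.88°
129.88° > 2α = 22.62°  →  invalid

δ = 129.88°, invalid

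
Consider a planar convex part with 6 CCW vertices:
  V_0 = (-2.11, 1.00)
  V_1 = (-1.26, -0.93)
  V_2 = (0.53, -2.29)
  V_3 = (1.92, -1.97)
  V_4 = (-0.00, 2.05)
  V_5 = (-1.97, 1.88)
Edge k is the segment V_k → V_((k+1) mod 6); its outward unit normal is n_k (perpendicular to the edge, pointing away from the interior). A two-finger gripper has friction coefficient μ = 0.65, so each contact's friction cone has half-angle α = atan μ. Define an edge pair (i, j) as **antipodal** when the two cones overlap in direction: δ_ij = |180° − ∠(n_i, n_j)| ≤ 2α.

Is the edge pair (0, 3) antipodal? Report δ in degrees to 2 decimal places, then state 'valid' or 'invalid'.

α = atan 0.65 = 33.02°;  2α = 66.05°
edge 0: e_0 = (+0.85, -1.93);  n_0 = (-0.9152, -0.4031)
edge 3: e_3 = (-1.92, +4.02);  n_3 = (+0.9024, +0.4310)
∠(n_0, n_3) = 178.24°
δ = |180° − 178.24°| = 1.76°
1.76° ≤ 2α = 66.05°  →  valid

δ = 1.76°, valid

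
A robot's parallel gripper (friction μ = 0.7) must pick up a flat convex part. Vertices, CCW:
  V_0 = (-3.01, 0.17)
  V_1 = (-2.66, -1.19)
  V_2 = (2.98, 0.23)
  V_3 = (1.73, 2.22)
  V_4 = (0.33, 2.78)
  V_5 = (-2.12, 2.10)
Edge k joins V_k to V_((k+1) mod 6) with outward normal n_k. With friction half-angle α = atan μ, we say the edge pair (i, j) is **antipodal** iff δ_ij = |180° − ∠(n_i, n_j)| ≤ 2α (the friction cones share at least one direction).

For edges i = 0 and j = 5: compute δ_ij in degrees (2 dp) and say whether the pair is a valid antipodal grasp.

α = atan 0.7 = 34.99°;  2α = 69.98°
edge 0: e_0 = (+0.35, -1.36);  n_0 = (-0.9684, -0.2492)
edge 5: e_5 = (-0.89, -1.93);  n_5 = (-0.9081, +0.4188)
∠(n_0, n_5) = 39.19°
δ = |180° − 39.19°| = 140.81°
140.81° > 2α = 69.98°  →  invalid

δ = 140.81°, invalid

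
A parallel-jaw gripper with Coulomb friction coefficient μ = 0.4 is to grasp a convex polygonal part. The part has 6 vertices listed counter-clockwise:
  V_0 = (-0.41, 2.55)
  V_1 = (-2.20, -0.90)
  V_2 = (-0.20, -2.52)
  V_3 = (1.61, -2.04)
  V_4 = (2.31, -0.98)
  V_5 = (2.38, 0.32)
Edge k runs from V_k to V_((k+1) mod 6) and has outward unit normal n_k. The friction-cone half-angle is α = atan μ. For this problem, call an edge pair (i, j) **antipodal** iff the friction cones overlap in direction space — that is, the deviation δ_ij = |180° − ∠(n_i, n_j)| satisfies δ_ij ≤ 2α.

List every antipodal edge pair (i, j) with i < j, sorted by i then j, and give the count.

α = atan 0.4 = 21.80°;  2α = 43.60°
n_0 = (-0.8876, +0.4605)
n_1 = (-0.6294, -0.7771)
n_2 = (+0.2563, -0.9666)
n_3 = (+0.8345, -0.5511)
n_4 = (+0.9986, -0.0538)
n_5 = (+0.6244, +0.7811)
  (0,1): δ = 101.59°  ·
  (0,2): δ = 47.73°  ·
  (0,3): δ = 6.02°  ✓
  (0,4): δ = 24.34°  ✓
  (0,5): δ = 78.79°  ·
  (1,2): δ = 126.14°  ·
  (1,3): δ = 84.43°  ·
  (1,4): δ = 54.07°  ·
  (1,5): δ = 0.37°  ✓
  (2,3): δ = 138.29°  ·
  (2,4): δ = 107.93°  ·
  (2,5): δ = 53.49°  ·
  (3,4): δ = 149.64°  ·
  (3,5): δ = 95.19°  ·
  (4,5): δ = 125.55°  ·
antipodal pairs: 3

count = 3; pairs: (0,3), (0,4), (1,5)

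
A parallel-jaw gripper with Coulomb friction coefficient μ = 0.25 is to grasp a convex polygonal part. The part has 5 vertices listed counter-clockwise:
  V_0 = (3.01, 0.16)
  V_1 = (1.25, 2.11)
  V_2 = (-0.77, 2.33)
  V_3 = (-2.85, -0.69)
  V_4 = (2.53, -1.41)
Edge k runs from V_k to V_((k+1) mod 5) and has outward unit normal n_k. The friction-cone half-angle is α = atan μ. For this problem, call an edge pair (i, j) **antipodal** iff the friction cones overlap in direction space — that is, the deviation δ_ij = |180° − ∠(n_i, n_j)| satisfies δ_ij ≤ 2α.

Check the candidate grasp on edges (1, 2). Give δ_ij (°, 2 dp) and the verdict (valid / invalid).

α = atan 0.25 = 14.04°;  2α = 28.07°
edge 1: e_1 = (-2.02, +0.22);  n_1 = (+0.1083, +0.9941)
edge 2: e_2 = (-2.08, -3.02);  n_2 = (-0.8236, +0.5672)
∠(n_1, n_2) = 61.66°
δ = |180° − 61.66°| = 118.34°
118.34° > 2α = 28.07°  →  invalid

δ = 118.34°, invalid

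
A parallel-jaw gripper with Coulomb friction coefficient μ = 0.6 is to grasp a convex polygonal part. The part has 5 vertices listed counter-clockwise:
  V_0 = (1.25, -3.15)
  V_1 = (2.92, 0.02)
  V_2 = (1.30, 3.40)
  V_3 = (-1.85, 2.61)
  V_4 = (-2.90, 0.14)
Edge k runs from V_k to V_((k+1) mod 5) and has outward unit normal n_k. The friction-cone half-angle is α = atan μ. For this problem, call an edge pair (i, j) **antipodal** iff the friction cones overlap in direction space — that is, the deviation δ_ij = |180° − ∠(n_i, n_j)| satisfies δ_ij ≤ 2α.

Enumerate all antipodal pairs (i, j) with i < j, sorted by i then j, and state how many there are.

count = 5; pairs: (0,2), (0,3), (1,3), (1,4), (2,4)

α = atan 0.6 = 30.96°;  2α = 61.93°
n_0 = (+0.8847, -0.4661)
n_1 = (+0.9018, +0.4322)
n_2 = (-0.2433, +0.9700)
n_3 = (-0.9203, +0.3912)
n_4 = (-0.6212, -0.7836)
  (0,1): δ = 126.61°  ·
  (0,2): δ = 48.14°  ✓
  (0,3): δ = 4.75°  ✓
  (0,4): δ = 79.37°  ·
  (1,2): δ = 101.53°  ·
  (1,3): δ = 48.64°  ✓
  (1,4): δ = 25.99°  ✓
  (2,3): δ = 127.11°  ·
  (2,4): δ = 52.49°  ✓
  (3,4): δ = 105.38°  ·
antipodal pairs: 5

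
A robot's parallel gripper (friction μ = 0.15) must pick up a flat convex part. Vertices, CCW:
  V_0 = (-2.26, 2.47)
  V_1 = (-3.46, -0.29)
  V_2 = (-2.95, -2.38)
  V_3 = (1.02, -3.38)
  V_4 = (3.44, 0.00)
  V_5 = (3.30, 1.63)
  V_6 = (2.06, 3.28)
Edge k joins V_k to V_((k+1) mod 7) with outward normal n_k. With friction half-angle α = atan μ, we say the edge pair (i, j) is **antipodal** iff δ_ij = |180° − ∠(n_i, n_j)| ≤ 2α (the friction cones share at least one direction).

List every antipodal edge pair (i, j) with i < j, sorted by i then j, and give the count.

count = 2; pairs: (0,3), (1,4)

α = atan 0.15 = 8.53°;  2α = 17.06°
n_0 = (-0.9171, +0.3987)
n_1 = (-0.9715, -0.2371)
n_2 = (-0.2443, -0.9697)
n_3 = (+0.8131, -0.5821)
n_4 = (+0.9963, +0.0856)
n_5 = (+0.7994, +0.6008)
n_6 = (-0.1843, +0.9829)
  (0,1): δ = 142.79°  ·
  (0,2): δ = 80.64°  ·
  (0,3): δ = 12.10°  ✓
  (0,4): δ = 28.41°  ·
  (0,5): δ = 60.42°  ·
  (0,6): δ = 124.12°  ·
  (1,2): δ = 117.85°  ·
  (1,3): δ = 49.32°  ·
  (1,4): δ = 8.80°  ✓
  (1,5): δ = 23.21°  ·
  (1,6): δ = 86.91°  ·
  (2,3): δ = 111.46°  ·
  (2,4): δ = 70.95°  ·
  (2,5): δ = 38.94°  ·
  (2,6): δ = 24.76°  ·
  (3,4): δ = 139.49°  ·
  (3,5): δ = 107.47°  ·
  (3,6): δ = 43.78°  ·
  (4,5): δ = 147.98°  ·
  (4,6): δ = 84.29°  ·
  (5,6): δ = 116.31°  ·
antipodal pairs: 2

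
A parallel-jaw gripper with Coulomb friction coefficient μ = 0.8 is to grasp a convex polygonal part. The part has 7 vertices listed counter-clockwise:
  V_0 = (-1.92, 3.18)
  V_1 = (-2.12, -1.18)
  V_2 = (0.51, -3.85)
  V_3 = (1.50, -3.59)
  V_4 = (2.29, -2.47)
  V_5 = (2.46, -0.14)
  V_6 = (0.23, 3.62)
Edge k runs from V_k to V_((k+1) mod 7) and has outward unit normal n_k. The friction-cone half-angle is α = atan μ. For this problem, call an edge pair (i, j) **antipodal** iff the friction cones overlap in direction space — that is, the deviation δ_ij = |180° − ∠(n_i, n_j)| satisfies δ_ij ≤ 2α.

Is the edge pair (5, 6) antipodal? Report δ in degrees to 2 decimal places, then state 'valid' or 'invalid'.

δ = 109.11°, invalid

α = atan 0.8 = 38.66°;  2α = 77.32°
edge 5: e_5 = (-2.23, +3.76);  n_5 = (+0.8601, +0.5101)
edge 6: e_6 = (-2.15, -0.44);  n_6 = (-0.2005, +0.9797)
∠(n_5, n_6) = 70.89°
δ = |180° − 70.89°| = 109.11°
109.11° > 2α = 77.32°  →  invalid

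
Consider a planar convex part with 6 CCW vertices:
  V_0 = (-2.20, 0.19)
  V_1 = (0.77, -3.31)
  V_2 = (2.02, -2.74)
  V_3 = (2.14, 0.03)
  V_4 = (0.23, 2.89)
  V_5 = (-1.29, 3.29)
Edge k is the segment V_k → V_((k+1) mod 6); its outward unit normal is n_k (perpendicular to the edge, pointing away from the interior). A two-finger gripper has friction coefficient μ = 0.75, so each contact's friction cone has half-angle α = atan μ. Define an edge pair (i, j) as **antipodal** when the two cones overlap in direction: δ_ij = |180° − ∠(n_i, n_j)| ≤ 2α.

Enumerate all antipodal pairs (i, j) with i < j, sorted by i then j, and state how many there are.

count = 7; pairs: (0,2), (0,3), (0,4), (1,4), (1,5), (2,5), (3,5)

α = atan 0.75 = 36.87°;  2α = 73.74°
n_0 = (-0.7625, -0.6470)
n_1 = (+0.4149, -0.9099)
n_2 = (+0.9991, -0.0433)
n_3 = (+0.8316, +0.5554)
n_4 = (+0.2545, +0.9671)
n_5 = (-0.9595, +0.2817)
  (0,1): δ = 105.80°  ·
  (0,2): δ = 42.80°  ✓
  (0,3): δ = 6.58°  ✓
  (0,4): δ = 34.94°  ✓
  (0,5): δ = 123.32°  ·
  (1,2): δ = 116.99°  ·
  (1,3): δ = 80.78°  ·
  (1,4): δ = 39.26°  ✓
  (1,5): δ = 49.13°  ✓
  (2,3): δ = 143.78°  ·
  (2,4): δ = 102.26°  ·
  (2,5): δ = 13.88°  ✓
  (3,4): δ = 138.48°  ·
  (3,5): δ = 50.10°  ✓
  (4,5): δ = 91.62°  ·
antipodal pairs: 7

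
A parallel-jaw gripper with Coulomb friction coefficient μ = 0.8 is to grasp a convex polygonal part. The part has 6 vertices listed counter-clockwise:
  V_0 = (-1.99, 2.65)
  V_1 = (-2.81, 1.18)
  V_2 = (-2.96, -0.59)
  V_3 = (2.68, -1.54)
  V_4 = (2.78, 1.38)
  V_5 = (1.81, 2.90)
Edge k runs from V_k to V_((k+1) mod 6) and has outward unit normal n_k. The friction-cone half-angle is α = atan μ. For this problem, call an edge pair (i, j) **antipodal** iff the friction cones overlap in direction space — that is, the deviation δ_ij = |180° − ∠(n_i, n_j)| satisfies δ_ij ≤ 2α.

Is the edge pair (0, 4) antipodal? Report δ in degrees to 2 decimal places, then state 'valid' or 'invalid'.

δ = 61.70°, valid

α = atan 0.8 = 38.66°;  2α = 77.32°
edge 0: e_0 = (-0.82, -1.47);  n_0 = (-0.8733, +0.4872)
edge 4: e_4 = (-0.97, +1.52);  n_4 = (+0.8430, +0.5380)
∠(n_0, n_4) = 118.30°
δ = |180° − 118.30°| = 61.70°
61.70° ≤ 2α = 77.32°  →  valid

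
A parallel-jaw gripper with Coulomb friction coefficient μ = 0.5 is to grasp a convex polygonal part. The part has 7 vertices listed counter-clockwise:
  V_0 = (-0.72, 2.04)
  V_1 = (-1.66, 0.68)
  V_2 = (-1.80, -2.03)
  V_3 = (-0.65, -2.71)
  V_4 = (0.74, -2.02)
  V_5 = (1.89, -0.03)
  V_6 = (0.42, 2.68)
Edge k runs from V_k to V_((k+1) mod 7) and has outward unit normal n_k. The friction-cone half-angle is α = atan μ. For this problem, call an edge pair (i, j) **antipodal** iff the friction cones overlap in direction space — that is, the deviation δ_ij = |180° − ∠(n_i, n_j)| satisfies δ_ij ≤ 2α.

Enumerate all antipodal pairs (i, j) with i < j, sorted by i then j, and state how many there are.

α = atan 0.5 = 26.57°;  2α = 53.13°
n_0 = (-0.8226, +0.5686)
n_1 = (-0.9987, +0.0516)
n_2 = (-0.5090, -0.8608)
n_3 = (+0.4446, -0.8957)
n_4 = (+0.8658, -0.5004)
n_5 = (+0.8790, +0.4768)
n_6 = (-0.4895, +0.8720)
  (0,1): δ = 148.31°  ·
  (0,2): δ = 85.94°  ·
  (0,3): δ = 28.95°  ✓
  (0,4): δ = 4.63°  ✓
  (0,5): δ = 63.13°  ·
  (0,6): δ = 153.96°  ·
  (1,2): δ = 117.64°  ·
  (1,3): δ = 60.64°  ·
  (1,4): δ = 27.07°  ✓
  (1,5): δ = 31.43°  ✓
  (1,6): δ = 122.27°  ·
  (2,3): δ = 123.00°  ·
  (2,4): δ = 89.43°  ·
  (2,5): δ = 30.93°  ✓
  (2,6): δ = 59.91°  ·
  (3,4): δ = 146.42°  ·
  (3,5): δ = 87.92°  ·
  (3,6): δ = 2.91°  ✓
  (4,5): δ = 121.50°  ·
  (4,6): δ = 30.67°  ✓
  (5,6): δ = 89.17°  ·
antipodal pairs: 7

count = 7; pairs: (0,3), (0,4), (1,4), (1,5), (2,5), (3,6), (4,6)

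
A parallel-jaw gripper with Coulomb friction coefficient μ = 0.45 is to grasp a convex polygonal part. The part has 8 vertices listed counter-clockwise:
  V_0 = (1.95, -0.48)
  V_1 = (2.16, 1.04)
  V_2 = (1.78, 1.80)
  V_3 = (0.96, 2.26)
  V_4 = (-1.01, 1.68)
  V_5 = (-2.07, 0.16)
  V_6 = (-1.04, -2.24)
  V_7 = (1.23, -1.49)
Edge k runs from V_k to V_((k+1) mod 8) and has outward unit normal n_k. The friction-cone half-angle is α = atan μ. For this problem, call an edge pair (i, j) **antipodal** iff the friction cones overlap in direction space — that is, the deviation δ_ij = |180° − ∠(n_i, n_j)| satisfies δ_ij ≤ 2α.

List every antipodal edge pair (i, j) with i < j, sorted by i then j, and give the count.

α = atan 0.45 = 24.23°;  2α = 48.46°
n_0 = (+0.9906, -0.1369)
n_1 = (+0.8944, +0.4472)
n_2 = (+0.4893, +0.8721)
n_3 = (-0.2824, +0.9593)
n_4 = (-0.8202, +0.5720)
n_5 = (-0.9189, -0.3944)
n_6 = (+0.3137, -0.9495)
n_7 = (+0.8143, -0.5805)
  (0,1): δ = 145.57°  ·
  (0,2): δ = 111.43°  ·
  (0,3): δ = 65.73°  ·
  (0,4): δ = 27.02°  ✓
  (0,5): δ = 31.09°  ✓
  (0,6): δ = 116.15°  ·
  (0,7): δ = 152.38°  ·
  (1,2): δ = 145.86°  ·
  (1,3): δ = 100.16°  ·
  (1,4): δ = 61.46°  ·
  (1,5): δ = 3.34°  ✓
  (1,6): δ = 81.72°  ·
  (1,7): δ = 117.95°  ·
  (2,3): δ = 134.30°  ·
  (2,4): δ = 95.60°  ·
  (2,5): δ = 37.48°  ✓
  (2,6): δ = 47.57°  ✓
  (2,7): δ = 83.81°  ·
  (3,4): δ = 141.30°  ·
  (3,5): δ = 83.18°  ·
  (3,6): δ = 1.88°  ✓
  (3,7): δ = 38.11°  ✓
  (4,5): δ = 121.88°  ·
  (4,6): δ = 36.83°  ✓
  (4,7): δ = 0.59°  ✓
  (5,6): δ = 94.94°  ·
  (5,7): δ = 58.71°  ·
  (6,7): δ = 143.77°  ·
antipodal pairs: 9

count = 9; pairs: (0,4), (0,5), (1,5), (2,5), (2,6), (3,6), (3,7), (4,6), (4,7)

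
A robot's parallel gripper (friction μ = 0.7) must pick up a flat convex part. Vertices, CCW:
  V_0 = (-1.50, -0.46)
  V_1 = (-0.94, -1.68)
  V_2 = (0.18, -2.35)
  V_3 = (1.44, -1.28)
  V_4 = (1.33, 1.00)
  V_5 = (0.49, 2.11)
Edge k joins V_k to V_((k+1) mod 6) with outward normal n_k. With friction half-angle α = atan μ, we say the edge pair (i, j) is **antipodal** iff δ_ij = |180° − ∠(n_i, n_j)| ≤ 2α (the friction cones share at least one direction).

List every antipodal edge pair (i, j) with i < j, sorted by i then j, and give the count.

count = 6; pairs: (0,3), (0,4), (1,3), (1,4), (2,5), (3,5)

α = atan 0.7 = 34.99°;  2α = 69.98°
n_0 = (-0.9088, -0.4172)
n_1 = (-0.5134, -0.8582)
n_2 = (+0.6473, -0.7622)
n_3 = (+0.9988, +0.0482)
n_4 = (+0.7974, +0.6034)
n_5 = (-0.7907, +0.6122)
  (0,1): δ = 145.54°  ·
  (0,2): δ = 74.32°  ·
  (0,3): δ = 21.89°  ✓
  (0,4): δ = 12.46°  ✓
  (0,5): δ = 117.59°  ·
  (1,2): δ = 108.77°  ·
  (1,3): δ = 56.35°  ✓
  (1,4): δ = 21.99°  ✓
  (1,5): δ = 83.14°  ·
  (2,3): δ = 127.58°  ·
  (2,4): δ = 93.22°  ·
  (2,5): δ = 11.91°  ✓
  (3,4): δ = 145.65°  ·
  (3,5): δ = 40.51°  ✓
  (4,5): δ = 74.87°  ·
antipodal pairs: 6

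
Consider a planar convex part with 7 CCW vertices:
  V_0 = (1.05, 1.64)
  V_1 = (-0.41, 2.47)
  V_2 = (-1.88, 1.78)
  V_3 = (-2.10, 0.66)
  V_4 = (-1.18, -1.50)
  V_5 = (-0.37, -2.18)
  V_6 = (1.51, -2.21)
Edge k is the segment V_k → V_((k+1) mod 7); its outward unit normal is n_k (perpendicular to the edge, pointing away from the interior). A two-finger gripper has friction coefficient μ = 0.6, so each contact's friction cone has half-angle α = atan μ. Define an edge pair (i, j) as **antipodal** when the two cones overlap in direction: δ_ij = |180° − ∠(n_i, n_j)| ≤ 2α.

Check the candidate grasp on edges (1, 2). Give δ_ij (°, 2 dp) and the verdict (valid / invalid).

δ = 126.26°, invalid

α = atan 0.6 = 30.96°;  2α = 61.93°
edge 1: e_1 = (-1.47, -0.69);  n_1 = (-0.4249, +0.9052)
edge 2: e_2 = (-0.22, -1.12);  n_2 = (-0.9812, +0.1927)
∠(n_1, n_2) = 53.74°
δ = |180° − 53.74°| = 126.26°
126.26° > 2α = 61.93°  →  invalid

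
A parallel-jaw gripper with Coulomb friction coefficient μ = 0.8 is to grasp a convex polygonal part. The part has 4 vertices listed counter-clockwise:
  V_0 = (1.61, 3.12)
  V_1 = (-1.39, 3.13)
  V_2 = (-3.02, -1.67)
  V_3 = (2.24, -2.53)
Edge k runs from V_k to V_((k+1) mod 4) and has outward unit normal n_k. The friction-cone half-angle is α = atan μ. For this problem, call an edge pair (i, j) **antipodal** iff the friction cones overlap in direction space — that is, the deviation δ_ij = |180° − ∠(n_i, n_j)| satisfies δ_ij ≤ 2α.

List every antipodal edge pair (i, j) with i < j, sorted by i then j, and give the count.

count = 3; pairs: (0,2), (1,3), (2,3)

α = atan 0.8 = 38.66°;  2α = 77.32°
n_0 = (+0.0033, +1.0000)
n_1 = (-0.9469, +0.3215)
n_2 = (-0.1614, -0.9869)
n_3 = (+0.9938, +0.1108)
  (0,1): δ = 108.57°  ·
  (0,2): δ = 9.09°  ✓
  (0,3): δ = 96.55°  ·
  (1,2): δ = 80.53°  ·
  (1,3): δ = 25.12°  ✓
  (2,3): δ = 74.35°  ✓
antipodal pairs: 3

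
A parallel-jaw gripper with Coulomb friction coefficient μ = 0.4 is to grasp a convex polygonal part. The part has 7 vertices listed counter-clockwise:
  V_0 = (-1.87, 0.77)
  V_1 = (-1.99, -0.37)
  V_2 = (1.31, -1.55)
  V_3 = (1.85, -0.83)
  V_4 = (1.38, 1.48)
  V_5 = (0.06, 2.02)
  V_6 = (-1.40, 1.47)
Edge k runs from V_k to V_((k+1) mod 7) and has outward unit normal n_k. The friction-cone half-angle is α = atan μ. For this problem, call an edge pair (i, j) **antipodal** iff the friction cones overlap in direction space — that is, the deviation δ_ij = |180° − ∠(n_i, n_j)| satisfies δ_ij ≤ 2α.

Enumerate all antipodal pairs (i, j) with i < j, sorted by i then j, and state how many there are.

α = atan 0.4 = 21.80°;  2α = 43.60°
n_0 = (-0.9945, +0.1047)
n_1 = (-0.3367, -0.9416)
n_2 = (+0.8000, -0.6000)
n_3 = (+0.9799, +0.1994)
n_4 = (+0.3786, +0.9255)
n_5 = (-0.3525, +0.9358)
n_6 = (-0.8302, +0.5574)
  (0,1): δ = 103.67°  ·
  (0,2): δ = 30.86°  ✓
  (0,3): δ = 17.51°  ✓
  (0,4): δ = 73.76°  ·
  (0,5): δ = 116.65°  ·
  (0,6): δ = 152.13°  ·
  (1,2): δ = 107.19°  ·
  (1,3): δ = 58.82°  ·
  (1,4): δ = 2.57°  ✓
  (1,5): δ = 40.32°  ✓
  (1,6): δ = 75.80°  ·
  (2,3): δ = 131.63°  ·
  (2,4): δ = 75.38°  ·
  (2,5): δ = 32.49°  ✓
  (2,6): δ = 2.99°  ✓
  (3,4): δ = 123.75°  ·
  (3,5): δ = 80.86°  ·
  (3,6): δ = 45.38°  ·
  (4,5): δ = 137.11°  ·
  (4,6): δ = 101.63°  ·
  (5,6): δ = 144.52°  ·
antipodal pairs: 6

count = 6; pairs: (0,2), (0,3), (1,4), (1,5), (2,5), (2,6)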